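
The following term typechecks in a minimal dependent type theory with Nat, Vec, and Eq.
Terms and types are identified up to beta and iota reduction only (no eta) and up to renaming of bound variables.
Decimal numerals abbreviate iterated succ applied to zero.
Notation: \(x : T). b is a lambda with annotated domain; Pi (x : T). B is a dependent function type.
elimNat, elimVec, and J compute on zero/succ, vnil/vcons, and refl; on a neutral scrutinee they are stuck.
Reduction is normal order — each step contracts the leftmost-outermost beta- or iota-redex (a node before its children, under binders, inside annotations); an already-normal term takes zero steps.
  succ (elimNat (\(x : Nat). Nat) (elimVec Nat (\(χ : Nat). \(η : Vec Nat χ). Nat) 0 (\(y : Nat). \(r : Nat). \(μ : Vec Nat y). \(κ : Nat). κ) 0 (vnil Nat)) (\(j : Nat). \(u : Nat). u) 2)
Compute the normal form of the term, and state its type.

reduced normal form:
  1
type:
  Nat


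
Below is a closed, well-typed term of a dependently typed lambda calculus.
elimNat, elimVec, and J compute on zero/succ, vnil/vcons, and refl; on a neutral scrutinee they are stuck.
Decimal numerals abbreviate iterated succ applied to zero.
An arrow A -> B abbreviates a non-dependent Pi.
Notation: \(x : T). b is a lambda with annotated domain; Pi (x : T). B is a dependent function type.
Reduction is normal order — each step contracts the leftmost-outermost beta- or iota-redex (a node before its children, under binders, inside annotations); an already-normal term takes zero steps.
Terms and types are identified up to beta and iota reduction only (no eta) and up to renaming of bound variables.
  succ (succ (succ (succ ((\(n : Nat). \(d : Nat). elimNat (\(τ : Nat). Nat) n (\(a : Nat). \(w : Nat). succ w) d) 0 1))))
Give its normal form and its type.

reduced normal form:
  5
the term's type:
  Nat
observation: the first redex contracted is a beta-redex; the normal form is reached in 6 normal-order steps.


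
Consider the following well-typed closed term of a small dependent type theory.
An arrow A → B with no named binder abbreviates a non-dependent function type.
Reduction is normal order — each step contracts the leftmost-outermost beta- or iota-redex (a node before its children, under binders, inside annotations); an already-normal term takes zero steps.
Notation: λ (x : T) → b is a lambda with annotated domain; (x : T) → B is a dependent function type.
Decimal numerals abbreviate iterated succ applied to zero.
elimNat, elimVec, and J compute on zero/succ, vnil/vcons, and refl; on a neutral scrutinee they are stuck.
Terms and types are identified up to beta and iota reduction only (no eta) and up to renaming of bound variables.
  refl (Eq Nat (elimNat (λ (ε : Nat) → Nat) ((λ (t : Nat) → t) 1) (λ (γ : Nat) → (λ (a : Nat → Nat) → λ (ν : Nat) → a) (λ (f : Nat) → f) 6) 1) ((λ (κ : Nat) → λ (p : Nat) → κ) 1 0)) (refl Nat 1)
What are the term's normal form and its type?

normal form:
  refl (Eq Nat 1 1) (refl Nat 1)
inferred type:
  Eq (Eq Nat 1 1) (refl Nat 1) (refl Nat 1)
observation: the first redex contracted is an elimNat iota-redex; the normal form is reached in 9 normal-order steps.


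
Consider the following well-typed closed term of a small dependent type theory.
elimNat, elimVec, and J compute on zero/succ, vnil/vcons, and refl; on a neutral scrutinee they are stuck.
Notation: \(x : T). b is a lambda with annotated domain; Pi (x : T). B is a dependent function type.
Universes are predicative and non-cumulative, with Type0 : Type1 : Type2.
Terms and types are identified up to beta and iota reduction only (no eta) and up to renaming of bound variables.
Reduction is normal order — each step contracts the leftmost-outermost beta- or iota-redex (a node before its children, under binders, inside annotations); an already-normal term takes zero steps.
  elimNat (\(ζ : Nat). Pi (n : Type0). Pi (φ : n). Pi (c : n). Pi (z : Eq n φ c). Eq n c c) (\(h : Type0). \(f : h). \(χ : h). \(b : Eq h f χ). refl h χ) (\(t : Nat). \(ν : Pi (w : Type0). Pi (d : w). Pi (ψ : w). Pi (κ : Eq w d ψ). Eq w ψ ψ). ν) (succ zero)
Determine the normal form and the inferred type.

resulting normal form:
  \(ζ : Type0). \(n : ζ). \(φ : ζ). \(c : Eq ζ n φ). refl ζ φ
type:
  Pi (ζ : Type0). Pi (n : ζ). Pi (φ : ζ). Pi (c : Eq ζ n φ). Eq ζ φ φ
observation: the term reaches its normal form after 4 normal-order steps.


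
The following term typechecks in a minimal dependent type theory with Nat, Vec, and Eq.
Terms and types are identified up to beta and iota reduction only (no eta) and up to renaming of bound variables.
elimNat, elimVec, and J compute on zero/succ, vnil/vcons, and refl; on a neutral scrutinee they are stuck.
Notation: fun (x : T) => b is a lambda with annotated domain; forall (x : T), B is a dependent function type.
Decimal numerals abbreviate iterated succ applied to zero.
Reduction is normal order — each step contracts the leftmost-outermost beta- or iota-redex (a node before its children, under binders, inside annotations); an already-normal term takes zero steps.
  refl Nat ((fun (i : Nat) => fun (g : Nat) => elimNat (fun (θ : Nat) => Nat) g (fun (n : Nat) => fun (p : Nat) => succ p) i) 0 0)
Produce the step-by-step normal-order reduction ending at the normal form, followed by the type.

reduction (normal order):
  refl Nat ((fun (i : Nat) => fun (g : Nat) => elimNat (fun (θ : Nat) => Nat) g (fun (n : Nat) => fun (p : Nat) => succ p) i) 0 0)
  ~> refl Nat ((fun (i : Nat) => elimNat (fun (g : Nat) => Nat) i (fun (θ : Nat) => fun (n : Nat) => succ n) 0) 0)
  ~> refl Nat (elimNat (fun (i : Nat) => Nat) 0 (fun (g : Nat) => fun (θ : Nat) => succ θ) 0)
  ~> refl Nat 0
inferred type:
  Eq Nat 0 0


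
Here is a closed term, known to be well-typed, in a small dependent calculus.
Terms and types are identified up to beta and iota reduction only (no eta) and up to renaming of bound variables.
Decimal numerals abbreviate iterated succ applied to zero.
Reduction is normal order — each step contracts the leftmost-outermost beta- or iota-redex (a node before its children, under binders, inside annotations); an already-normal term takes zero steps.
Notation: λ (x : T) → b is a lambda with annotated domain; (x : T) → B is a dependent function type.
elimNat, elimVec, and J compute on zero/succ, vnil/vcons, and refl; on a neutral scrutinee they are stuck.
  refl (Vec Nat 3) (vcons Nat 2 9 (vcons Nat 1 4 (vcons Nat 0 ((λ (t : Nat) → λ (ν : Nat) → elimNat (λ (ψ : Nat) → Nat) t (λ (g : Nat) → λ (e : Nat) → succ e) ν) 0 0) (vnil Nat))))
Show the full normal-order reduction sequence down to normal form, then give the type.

normal-order reduction:
  refl (Vec Nat 3) (vcons Nat 2 9 (vcons Nat 1 4 (vcons Nat 0 ((λ (t : Nat) → λ (ν : Nat) → elimNat (λ (ψ : Nat) → Nat) t (λ (g : Nat) → λ (e : Nat) → succ e) ν) 0 0) (vnil Nat))))
  ~> refl (Vec Nat 3) (vcons Nat 2 9 (vcons Nat 1 4 (vcons Nat 0 ((λ (t : Nat) → elimNat (λ (ν : Nat) → Nat) 0 (λ (ψ : Nat) → λ (g : Nat) → succ g) t) 0) (vnil Nat))))
  ~> refl (Vec Nat 3) (vcons Nat 2 9 (vcons Nat 1 4 (vcons Nat 0 (elimNat (λ (t : Nat) → Nat) 0 (λ (ν : Nat) → λ (ψ : Nat) → succ ψ) 0) (vnil Nat))))
  ~> refl (Vec Nat 3) (vcons Nat 2 9 (vcons Nat 1 4 (vcons Nat 0 0 (vnil Nat))))
the term's type:
  Eq (Vec Nat 3) (vcons Nat 2 9 (vcons Nat 1 4 (vcons Nat 0 0 (vnil Nat)))) (vcons Nat 2 9 (vcons Nat 1 4 (vcons Nat 0 0 (vnil Nat))))


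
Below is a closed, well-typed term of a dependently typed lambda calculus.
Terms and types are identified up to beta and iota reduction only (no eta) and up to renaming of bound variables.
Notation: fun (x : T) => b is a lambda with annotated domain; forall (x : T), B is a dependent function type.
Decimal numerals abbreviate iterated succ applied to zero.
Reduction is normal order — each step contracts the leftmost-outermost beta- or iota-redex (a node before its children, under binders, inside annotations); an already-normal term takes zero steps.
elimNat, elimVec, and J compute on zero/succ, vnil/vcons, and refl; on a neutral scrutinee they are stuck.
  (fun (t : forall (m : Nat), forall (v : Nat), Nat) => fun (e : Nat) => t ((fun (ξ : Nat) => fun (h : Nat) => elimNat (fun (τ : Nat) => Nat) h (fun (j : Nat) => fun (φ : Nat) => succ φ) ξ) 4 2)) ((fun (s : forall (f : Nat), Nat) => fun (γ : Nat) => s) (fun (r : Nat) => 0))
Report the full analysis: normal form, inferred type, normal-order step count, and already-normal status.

resulting normal form:
  fun (t : Nat) => fun (m : Nat) => 0
type:
  forall (t : Nat), forall (m : Nat), Nat
normal-order step count: 3
term was already normal: no
first redex: a beta-redex


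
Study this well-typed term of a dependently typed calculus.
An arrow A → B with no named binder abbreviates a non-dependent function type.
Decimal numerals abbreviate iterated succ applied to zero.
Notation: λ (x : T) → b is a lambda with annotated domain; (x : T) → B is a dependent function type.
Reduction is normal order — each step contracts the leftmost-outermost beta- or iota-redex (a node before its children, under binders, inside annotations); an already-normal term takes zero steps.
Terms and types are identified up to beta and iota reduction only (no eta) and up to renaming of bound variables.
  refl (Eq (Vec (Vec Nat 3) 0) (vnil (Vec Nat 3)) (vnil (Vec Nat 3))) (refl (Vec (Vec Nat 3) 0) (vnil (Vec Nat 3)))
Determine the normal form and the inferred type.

resulting normal form:
  refl (Eq (Vec (Vec Nat 3) 0) (vnil (Vec Nat 3)) (vnil (Vec Nat 3))) (refl (Vec (Vec Nat 3) 0) (vnil (Vec Nat 3)))
type:
  Eq (Eq (Vec (Vec Nat 3) 0) (vnil (Vec Nat 3)) (vnil (Vec Nat 3))) (refl (Vec (Vec Nat 3) 0) (vnil (Vec Nat 3))) (refl (Vec (Vec Nat 3) 0) (vnil (Vec Nat 3)))


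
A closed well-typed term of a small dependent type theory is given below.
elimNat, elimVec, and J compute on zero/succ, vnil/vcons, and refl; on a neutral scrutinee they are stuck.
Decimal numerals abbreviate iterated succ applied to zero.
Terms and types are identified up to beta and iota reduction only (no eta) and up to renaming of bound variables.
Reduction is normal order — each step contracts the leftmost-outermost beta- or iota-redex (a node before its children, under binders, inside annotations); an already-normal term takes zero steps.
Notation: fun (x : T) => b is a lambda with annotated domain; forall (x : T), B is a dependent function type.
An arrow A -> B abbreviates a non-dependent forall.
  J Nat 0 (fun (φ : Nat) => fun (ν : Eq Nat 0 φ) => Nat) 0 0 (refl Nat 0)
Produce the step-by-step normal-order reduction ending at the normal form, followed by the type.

normal-order reduction:
  J Nat 0 (fun (φ : Nat) => fun (ν : Eq Nat 0 φ) => Nat) 0 0 (refl Nat 0)
  ~> 0
the term's type:
  Nat


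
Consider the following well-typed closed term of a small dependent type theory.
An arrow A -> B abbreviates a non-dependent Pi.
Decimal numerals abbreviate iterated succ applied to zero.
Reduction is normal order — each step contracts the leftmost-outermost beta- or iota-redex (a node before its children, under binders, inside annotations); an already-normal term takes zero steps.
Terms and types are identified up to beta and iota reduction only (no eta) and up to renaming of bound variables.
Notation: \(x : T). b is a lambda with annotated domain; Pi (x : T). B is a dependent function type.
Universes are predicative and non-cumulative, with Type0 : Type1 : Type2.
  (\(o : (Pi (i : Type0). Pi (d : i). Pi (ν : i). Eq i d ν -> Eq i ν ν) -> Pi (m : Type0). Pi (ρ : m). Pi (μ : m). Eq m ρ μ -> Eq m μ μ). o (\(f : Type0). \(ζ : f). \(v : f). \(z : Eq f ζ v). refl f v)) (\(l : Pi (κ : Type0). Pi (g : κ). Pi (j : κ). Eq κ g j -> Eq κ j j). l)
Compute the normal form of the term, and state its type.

reduced normal form:
  \(o : Type0). \(i : o). \(d : o). \(ν : Eq o i d). refl o d
the term's type:
  Pi (o : Type0). Pi (i : o). Pi (d : o). Eq o i d -> Eq o d d
observation: normalization takes exactly 2 steps under the normal-order strategy.


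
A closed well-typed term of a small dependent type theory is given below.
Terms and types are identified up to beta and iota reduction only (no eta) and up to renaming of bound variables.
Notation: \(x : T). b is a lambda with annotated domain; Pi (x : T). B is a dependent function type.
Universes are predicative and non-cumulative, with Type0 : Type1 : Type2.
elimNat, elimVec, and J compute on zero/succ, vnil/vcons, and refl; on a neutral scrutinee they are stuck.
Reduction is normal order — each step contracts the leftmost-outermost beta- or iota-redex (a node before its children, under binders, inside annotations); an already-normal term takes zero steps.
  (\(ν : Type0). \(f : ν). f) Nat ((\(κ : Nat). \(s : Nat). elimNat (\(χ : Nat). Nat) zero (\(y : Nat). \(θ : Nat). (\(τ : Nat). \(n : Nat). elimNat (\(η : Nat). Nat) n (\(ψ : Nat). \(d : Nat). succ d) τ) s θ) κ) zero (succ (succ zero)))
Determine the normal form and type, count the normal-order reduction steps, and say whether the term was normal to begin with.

normal form:
  zero
type:
  Nat
steps to reach normal form (normal order): 5
started in normal form: no
first redex: a beta-redex


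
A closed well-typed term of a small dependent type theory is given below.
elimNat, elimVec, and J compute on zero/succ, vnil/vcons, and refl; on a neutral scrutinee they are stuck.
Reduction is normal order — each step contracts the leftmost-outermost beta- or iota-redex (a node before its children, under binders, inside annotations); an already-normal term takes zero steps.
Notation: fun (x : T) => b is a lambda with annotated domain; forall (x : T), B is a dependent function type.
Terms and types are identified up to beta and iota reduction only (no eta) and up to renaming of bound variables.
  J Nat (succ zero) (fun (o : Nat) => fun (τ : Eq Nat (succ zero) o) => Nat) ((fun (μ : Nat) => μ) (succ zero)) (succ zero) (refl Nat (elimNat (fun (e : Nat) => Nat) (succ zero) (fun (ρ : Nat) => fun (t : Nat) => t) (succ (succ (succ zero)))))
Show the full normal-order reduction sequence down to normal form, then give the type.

normal-order reduction sequence:
  J Nat (succ zero) (fun (o : Nat) => fun (τ : Eq Nat (succ zero) o) => Nat) ((fun (μ : Nat) => μ) (succ zero)) (succ zero) (refl Nat (elimNat (fun (e : Nat) => Nat) (succ zero) (fun (ρ : Nat) => fun (t : Nat) => t) (succ (succ (succ zero)))))
  ~> (fun (o : Nat) => o) (succ zero)
  ~> succ zero
inferred type:
  Nat


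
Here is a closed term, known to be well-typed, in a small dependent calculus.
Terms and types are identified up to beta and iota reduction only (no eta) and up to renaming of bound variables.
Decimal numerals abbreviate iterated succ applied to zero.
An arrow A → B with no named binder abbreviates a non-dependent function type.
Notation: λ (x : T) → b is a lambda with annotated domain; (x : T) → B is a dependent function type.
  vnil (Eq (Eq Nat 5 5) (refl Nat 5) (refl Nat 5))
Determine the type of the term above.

inferred type:
  Vec (Eq (Eq Nat 5 5) (refl Nat 5) (refl Nat 5)) 0


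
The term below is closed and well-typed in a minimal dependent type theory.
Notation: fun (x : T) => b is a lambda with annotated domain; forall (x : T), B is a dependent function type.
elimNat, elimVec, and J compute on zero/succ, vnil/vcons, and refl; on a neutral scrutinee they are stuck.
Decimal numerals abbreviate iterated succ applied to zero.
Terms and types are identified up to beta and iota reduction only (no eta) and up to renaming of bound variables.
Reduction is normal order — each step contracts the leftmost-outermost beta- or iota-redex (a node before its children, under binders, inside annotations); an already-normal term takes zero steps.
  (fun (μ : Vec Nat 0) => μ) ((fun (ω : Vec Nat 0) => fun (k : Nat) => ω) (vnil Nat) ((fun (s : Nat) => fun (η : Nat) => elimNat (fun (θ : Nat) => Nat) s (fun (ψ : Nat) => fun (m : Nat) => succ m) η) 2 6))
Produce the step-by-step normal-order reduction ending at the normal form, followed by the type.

normal-order reduction:
  (fun (μ : Vec Nat 0) => μ) ((fun (ω : Vec Nat 0) => fun (k : Nat) => ω) (vnil Nat) ((fun (s : Nat) => fun (η : Nat) => elimNat (fun (θ : Nat) => Nat) s (fun (ψ : Nat) => fun (m : Nat) => succ m) η) 2 6))
  ~> (fun (μ : Vec Nat 0) => fun (ω : Nat) => μ) (vnil Nat) ((fun (k : Nat) => fun (s : Nat) => elimNat (fun (η : Nat) => Nat) k (fun (θ : Nat) => fun (ψ : Nat) => succ ψ) s) 2 6)
  ~> (fun (μ : Nat) => vnil Nat) ((fun (ω : Nat) => fun (k : Nat) => elimNat (fun (s : Nat) => Nat) ω (fun (η : Nat) => fun (θ : Nat) => succ θ) k) 2 6)
  ~> vnil Nat
inferred type:
  Vec Nat 0


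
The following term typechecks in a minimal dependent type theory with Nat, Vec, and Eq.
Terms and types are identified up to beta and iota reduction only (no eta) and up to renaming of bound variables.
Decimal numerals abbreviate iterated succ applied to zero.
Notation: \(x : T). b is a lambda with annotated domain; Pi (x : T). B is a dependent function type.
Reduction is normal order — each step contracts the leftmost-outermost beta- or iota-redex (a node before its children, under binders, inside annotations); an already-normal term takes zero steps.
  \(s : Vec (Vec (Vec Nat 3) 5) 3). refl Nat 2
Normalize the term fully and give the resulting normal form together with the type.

normal form:
  \(s : Vec (Vec (Vec Nat 3) 5) 3). refl Nat 2
inferred type:
  Pi (s : Vec (Vec (Vec Nat 3) 5) 3). Eq Nat 2 2
observation: no redex remains anywhere in the term; it is its own normal form.


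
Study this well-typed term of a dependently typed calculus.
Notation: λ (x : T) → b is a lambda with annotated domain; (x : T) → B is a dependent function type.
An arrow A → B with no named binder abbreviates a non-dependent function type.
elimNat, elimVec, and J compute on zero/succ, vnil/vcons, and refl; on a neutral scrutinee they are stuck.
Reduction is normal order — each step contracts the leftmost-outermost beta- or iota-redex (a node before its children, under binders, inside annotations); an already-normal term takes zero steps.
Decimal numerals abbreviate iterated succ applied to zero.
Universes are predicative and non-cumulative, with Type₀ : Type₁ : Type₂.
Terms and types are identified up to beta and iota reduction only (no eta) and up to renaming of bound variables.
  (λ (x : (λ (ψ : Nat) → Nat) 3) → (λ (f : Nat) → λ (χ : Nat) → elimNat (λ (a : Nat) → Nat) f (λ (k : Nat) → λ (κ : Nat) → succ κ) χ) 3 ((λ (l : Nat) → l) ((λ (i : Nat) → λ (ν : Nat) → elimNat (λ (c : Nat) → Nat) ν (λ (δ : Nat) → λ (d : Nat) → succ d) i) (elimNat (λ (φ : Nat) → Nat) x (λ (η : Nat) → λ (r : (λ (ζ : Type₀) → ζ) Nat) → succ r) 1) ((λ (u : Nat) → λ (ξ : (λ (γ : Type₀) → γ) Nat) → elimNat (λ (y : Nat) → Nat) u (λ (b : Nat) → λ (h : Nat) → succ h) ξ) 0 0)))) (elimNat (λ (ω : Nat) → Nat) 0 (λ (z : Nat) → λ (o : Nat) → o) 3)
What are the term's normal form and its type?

reduced normal form:
  4
inferred type:
  Nat


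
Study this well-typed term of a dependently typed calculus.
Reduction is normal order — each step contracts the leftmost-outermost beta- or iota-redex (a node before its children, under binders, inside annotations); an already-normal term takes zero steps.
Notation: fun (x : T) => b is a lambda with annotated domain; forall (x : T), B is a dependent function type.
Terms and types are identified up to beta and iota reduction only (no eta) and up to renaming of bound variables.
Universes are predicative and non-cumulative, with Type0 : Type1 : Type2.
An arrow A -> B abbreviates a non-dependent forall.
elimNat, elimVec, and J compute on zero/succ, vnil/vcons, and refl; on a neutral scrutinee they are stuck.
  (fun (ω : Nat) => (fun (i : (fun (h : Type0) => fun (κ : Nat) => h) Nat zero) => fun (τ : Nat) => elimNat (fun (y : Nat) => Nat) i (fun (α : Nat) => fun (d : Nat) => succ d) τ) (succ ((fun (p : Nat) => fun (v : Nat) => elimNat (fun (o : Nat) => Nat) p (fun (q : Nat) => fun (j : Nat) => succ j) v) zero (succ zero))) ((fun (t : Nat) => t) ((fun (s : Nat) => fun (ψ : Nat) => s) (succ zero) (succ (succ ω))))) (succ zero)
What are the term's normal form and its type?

normal form:
  succ (succ (succ zero))
inferred type:
  Nat
observation: the term reaches its normal form after 16 normal-order steps.


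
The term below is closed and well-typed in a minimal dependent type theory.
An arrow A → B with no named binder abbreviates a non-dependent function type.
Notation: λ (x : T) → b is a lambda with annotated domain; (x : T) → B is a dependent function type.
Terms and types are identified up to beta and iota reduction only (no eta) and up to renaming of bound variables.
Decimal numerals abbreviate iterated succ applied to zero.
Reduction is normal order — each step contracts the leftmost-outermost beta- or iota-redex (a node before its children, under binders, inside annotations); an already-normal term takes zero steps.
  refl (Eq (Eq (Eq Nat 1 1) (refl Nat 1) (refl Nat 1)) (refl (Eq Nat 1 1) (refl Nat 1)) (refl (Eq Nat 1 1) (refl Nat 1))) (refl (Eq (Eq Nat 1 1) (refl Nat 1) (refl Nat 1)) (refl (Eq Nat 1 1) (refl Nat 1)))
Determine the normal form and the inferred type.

resulting normal form:
  refl (Eq (Eq (Eq Nat 1 1) (refl Nat 1) (refl Nat 1)) (refl (Eq Nat 1 1) (refl Nat 1)) (refl (Eq Nat 1 1) (refl Nat 1))) (refl (Eq (Eq Nat 1 1) (refl Nat 1) (refl Nat 1)) (refl (Eq Nat 1 1) (refl Nat 1)))
inferred type:
  Eq (Eq (Eq (Eq Nat 1 1) (refl Nat 1) (refl Nat 1)) (refl (Eq Nat 1 1) (refl Nat 1)) (refl (Eq Nat 1 1) (refl Nat 1))) (refl (Eq (Eq Nat 1 1) (refl Nat 1) (refl Nat 1)) (refl (Eq Nat 1 1) (refl Nat 1))) (refl (Eq (Eq Nat 1 1) (refl Nat 1) (refl Nat 1)) (refl (Eq Nat 1 1) (refl Nat 1)))


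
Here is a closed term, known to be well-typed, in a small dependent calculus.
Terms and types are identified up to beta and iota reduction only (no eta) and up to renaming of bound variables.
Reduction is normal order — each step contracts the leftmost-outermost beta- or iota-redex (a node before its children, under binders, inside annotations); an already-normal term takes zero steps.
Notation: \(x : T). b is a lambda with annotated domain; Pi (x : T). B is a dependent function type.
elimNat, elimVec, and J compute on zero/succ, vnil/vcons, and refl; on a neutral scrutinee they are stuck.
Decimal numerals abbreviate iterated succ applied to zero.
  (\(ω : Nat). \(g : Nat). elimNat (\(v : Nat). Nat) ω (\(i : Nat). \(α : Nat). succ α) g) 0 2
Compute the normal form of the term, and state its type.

resulting normal form:
  2
the term's type:
  Nat


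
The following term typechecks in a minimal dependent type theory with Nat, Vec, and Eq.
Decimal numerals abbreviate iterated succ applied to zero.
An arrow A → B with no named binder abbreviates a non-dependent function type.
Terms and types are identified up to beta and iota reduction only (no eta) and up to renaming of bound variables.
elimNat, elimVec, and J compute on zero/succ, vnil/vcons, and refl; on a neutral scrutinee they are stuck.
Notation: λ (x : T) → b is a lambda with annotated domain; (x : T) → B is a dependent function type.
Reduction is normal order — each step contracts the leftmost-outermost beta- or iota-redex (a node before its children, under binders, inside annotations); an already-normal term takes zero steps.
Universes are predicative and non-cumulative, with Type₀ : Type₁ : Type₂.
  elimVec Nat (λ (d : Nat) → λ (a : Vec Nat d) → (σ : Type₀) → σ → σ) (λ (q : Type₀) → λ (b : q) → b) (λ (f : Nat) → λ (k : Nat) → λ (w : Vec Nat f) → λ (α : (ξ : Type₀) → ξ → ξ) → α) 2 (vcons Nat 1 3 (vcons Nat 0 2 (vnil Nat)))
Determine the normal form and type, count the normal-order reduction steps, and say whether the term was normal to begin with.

normal form:
  λ (d : Type₀) → λ (a : d) → a
the term's type:
  (d : Type₀) → d → d
normal-order step count: 11
started in normal form: no
first contracted redex: an elimVec iota-redex


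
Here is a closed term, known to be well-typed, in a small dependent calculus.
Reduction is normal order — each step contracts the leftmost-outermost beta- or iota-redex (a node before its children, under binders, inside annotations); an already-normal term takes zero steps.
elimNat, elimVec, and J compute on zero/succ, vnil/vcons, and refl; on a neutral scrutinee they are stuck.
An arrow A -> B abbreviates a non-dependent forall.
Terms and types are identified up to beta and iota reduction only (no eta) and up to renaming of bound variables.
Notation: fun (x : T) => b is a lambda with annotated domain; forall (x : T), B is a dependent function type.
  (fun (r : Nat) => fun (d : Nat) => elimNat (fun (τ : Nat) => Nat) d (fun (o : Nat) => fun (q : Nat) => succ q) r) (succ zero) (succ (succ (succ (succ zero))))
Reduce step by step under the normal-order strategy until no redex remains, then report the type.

reduction (normal order):
  (fun (r : Nat) => fun (d : Nat) => elimNat (fun (τ : Nat) => Nat) d (fun (o : Nat) => fun (q : Nat) => succ q) r) (succ zero) (succ (succ (succ (succ zero))))
  ~> (fun (r : Nat) => elimNat (fun (d : Nat) => Nat) r (fun (τ : Nat) => fun (o : Nat) => succ o) (succ zero)) (succ (succ (succ (succ zero))))
  ~> elimNat (fun (r : Nat) => Nat) (succ (succ (succ (succ zero)))) (fun (d : Nat) => fun (τ : Nat) => succ τ) (succ zero)
  ~> (fun (r : Nat) => fun (d : Nat) => succ d) zero (elimNat (fun (τ : Nat) => Nat) (succ (succ (succ (succ zero)))) (fun (o : Nat) => fun (q : Nat) => succ q) zero)
  ~> (fun (r : Nat) => succ r) (elimNat (fun (d : Nat) => Nat) (succ (succ (succ (succ zero)))) (fun (τ : Nat) => fun (o : Nat) => succ o) zero)
  ~> succ (elimNat (fun (r : Nat) => Nat) (succ (succ (succ (succ zero)))) (fun (d : Nat) => fun (τ : Nat) => succ τ) zero)
  ~> succ (succ (succ (succ (succ zero))))
type:
  Nat


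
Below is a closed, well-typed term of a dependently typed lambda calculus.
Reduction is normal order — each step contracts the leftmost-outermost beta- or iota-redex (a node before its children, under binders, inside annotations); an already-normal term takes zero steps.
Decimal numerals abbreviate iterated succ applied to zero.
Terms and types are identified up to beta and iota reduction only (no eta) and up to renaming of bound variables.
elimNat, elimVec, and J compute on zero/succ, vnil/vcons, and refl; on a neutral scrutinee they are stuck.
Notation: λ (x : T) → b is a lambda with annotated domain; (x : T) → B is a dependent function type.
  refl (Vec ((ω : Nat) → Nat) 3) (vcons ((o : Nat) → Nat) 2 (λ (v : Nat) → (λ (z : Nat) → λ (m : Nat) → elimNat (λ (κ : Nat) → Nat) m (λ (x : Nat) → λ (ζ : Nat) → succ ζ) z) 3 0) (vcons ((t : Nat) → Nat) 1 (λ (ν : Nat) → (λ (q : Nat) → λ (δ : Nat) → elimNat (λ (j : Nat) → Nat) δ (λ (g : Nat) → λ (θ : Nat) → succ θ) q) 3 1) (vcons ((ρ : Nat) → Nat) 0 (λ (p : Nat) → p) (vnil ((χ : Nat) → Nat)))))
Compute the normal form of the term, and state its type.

normal form:
  refl (Vec ((ω : Nat) → Nat) 3) (vcons ((o : Nat) → Nat) 2 (λ (v : Nat) → 3) (vcons ((z : Nat) → Nat) 1 (λ (m : Nat) → 4) (vcons ((κ : Nat) → Nat) 0 (λ (x : Nat) → x) (vnil ((ζ : Nat) → Nat)))))
inferred type:
  Eq (Vec ((ω : Nat) → Nat) 3) (vcons ((o : Nat) → Nat) 2 (λ (v : Nat) → 3) (vcons ((z : Nat) → Nat) 1 (λ (m : Nat) → 4) (vcons ((κ : Nat) → Nat) 0 (λ (x : Nat) → x) (vnil ((ζ : Nat) → Nat))))) (vcons ((t : Nat) → Nat) 2 (λ (ν : Nat) → 3) (vcons ((q : Nat) → Nat) 1 (λ (δ : Nat) → 4) (vcons ((j : Nat) → Nat) 0 (λ (g : Nat) → g) (vnil ((θ : Nat) → Nat)))))
observation: normalization takes exactly 24 steps under the normal-order strategy.


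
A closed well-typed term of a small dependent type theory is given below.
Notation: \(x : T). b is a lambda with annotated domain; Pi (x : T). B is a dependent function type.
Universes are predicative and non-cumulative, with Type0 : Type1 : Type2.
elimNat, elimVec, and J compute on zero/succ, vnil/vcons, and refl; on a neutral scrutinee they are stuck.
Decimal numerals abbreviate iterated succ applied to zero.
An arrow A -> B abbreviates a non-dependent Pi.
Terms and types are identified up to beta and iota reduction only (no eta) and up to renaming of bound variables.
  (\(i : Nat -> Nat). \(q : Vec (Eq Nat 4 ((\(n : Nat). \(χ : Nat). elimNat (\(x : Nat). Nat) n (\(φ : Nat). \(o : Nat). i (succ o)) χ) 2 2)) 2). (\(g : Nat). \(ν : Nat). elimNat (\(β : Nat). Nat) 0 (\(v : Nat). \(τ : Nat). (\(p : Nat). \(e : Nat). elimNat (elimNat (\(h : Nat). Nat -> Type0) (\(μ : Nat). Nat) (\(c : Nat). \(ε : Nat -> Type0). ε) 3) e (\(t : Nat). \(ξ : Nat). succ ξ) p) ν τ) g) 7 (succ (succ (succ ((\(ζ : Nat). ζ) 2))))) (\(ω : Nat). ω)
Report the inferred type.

type:
  Vec (Eq Nat 4 4) 2 -> Nat


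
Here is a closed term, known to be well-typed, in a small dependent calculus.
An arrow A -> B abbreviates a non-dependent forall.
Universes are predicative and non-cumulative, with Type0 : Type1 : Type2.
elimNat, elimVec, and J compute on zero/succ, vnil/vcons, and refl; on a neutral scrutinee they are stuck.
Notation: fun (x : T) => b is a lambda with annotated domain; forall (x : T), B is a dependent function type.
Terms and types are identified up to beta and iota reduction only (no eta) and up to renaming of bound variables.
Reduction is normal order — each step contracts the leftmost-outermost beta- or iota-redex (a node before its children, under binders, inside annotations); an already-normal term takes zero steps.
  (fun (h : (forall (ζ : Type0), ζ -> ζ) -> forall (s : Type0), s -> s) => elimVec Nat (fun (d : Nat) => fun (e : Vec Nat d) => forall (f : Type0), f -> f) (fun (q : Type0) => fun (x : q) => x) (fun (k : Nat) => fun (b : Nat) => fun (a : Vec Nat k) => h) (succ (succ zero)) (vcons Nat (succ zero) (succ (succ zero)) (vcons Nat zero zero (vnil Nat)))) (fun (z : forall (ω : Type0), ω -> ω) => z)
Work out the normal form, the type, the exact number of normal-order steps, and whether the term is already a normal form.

normal form:
  fun (h : Type0) => fun (ζ : h) => ζ
type:
  forall (h : Type0), h -> h
reduction steps (normal order): 12
already normal: no
first redex: a beta-redex


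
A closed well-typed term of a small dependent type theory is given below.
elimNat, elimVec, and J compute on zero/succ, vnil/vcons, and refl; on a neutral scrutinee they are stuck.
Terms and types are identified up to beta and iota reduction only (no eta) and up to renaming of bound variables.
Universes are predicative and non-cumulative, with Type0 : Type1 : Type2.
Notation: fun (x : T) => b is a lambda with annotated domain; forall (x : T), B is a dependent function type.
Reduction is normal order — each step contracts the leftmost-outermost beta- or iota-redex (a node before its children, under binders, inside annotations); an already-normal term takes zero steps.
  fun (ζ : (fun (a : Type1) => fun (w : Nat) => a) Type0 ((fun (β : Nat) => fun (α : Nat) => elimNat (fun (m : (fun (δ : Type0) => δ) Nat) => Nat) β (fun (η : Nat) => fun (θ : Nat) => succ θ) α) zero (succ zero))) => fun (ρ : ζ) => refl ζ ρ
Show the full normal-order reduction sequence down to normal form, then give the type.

normal-order reduction:
  fun (ζ : (fun (a : Type1) => fun (w : Nat) => a) Type0 ((fun (β : Nat) => fun (α : Nat) => elimNat (fun (m : (fun (δ : Type0) => δ) Nat) => Nat) β (fun (η : Nat) => fun (θ : Nat) => succ θ) α) zero (succ zero))) => fun (ρ : ζ) => refl ζ ρ
  ~> fun (ζ : (fun (a : Nat) => Type0) ((fun (w : Nat) => fun (β : Nat) => elimNat (fun (α : (fun (m : Type0) => m) Nat) => Nat) w (fun (δ : Nat) => fun (η : Nat) => succ η) β) zero (succ zero))) => fun (θ : ζ) => refl ζ θ
  ~> fun (ζ : Type0) => fun (a : ζ) => refl ζ a
the term's type:
  forall (ζ : Type0), forall (a : ζ), Eq ζ a a


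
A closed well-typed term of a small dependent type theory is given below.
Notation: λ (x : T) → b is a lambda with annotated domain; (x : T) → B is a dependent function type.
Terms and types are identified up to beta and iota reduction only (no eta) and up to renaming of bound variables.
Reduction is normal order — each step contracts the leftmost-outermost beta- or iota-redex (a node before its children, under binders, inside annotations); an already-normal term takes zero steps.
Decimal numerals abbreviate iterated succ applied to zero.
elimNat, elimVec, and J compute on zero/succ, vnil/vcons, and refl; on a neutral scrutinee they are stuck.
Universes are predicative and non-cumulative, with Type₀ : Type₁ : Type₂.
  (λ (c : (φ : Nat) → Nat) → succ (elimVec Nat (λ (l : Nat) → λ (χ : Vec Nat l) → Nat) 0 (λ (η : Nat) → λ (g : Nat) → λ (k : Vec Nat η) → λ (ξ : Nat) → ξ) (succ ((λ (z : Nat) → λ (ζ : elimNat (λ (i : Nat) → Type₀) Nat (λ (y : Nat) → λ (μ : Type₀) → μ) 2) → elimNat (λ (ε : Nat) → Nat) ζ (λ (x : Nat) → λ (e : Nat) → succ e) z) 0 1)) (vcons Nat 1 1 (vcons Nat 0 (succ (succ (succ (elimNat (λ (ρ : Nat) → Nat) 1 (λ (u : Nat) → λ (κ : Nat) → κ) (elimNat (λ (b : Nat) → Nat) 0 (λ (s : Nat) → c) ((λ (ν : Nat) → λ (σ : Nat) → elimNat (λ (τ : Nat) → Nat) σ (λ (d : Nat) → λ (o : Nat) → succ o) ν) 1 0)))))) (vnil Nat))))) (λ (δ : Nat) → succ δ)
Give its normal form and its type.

reduced normal form:
  1
type:
  Nat
observation: reduction starts at a beta-redex, and 12 normal-order steps reach the normal form.


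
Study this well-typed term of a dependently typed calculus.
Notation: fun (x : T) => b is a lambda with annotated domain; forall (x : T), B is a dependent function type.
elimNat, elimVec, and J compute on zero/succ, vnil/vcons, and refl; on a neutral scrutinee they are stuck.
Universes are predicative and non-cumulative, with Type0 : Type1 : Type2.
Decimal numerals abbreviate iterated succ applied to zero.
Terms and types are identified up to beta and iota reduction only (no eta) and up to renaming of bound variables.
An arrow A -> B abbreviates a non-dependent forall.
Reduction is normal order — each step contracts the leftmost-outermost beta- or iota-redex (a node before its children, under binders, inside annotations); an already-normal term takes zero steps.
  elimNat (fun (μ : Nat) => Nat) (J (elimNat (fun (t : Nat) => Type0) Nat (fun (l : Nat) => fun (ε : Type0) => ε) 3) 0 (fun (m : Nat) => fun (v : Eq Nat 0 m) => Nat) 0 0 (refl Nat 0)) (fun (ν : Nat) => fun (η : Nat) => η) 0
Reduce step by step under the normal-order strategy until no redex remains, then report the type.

normal-order reduction:
  elimNat (fun (μ : Nat) => Nat) (J (elimNat (fun (t : Nat) => Type0) Nat (fun (l : Nat) => fun (ε : Type0) => ε) 3) 0 (fun (m : Nat) => fun (v : Eq Nat 0 m) => Nat) 0 0 (refl Nat 0)) (fun (ν : Nat) => fun (η : Nat) => η) 0
  ~> J (elimNat (fun (μ : Nat) => Type0) Nat (fun (t : Nat) => fun (l : Type0) => l) 3) 0 (fun (ε : Nat) => fun (m : Eq Nat 0 ε) => Nat) 0 0 (refl Nat 0)
  ~> 0
the term's type:
  Nat


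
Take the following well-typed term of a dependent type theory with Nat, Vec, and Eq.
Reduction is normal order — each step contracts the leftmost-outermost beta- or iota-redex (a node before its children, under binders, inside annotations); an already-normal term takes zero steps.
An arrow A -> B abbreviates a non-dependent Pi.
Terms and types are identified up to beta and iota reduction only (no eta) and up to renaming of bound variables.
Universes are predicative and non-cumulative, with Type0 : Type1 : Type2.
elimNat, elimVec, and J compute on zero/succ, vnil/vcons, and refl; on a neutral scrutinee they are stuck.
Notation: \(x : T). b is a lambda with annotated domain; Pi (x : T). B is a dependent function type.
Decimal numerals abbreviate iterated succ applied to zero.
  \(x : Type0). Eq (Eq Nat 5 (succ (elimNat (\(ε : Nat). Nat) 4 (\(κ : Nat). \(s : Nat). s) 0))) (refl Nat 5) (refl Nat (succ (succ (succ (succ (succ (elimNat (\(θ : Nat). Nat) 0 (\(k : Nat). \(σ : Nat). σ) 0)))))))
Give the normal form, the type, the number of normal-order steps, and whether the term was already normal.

normal form:
  \(x : Type0). Eq (Eq Nat 5 5) (refl Nat 5) (refl Nat 5)
inferred type:
  Type0 -> Type0
normal-order step count: 2
term was already normal: no
first contracted redex: an elimNat iota-redex


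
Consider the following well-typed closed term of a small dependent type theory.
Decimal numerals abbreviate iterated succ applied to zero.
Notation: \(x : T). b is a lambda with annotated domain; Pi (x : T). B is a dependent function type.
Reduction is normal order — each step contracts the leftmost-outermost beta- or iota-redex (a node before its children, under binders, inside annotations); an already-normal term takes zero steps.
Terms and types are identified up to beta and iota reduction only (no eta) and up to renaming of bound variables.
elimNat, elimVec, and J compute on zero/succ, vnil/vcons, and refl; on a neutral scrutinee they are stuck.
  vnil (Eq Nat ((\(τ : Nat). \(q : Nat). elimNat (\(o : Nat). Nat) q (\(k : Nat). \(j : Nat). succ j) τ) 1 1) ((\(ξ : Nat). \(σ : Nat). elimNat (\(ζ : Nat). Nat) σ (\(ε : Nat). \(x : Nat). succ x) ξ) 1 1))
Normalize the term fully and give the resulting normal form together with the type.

normal form:
  vnil (Eq Nat 2 2)
type:
  Vec (Eq Nat 2 2) 0


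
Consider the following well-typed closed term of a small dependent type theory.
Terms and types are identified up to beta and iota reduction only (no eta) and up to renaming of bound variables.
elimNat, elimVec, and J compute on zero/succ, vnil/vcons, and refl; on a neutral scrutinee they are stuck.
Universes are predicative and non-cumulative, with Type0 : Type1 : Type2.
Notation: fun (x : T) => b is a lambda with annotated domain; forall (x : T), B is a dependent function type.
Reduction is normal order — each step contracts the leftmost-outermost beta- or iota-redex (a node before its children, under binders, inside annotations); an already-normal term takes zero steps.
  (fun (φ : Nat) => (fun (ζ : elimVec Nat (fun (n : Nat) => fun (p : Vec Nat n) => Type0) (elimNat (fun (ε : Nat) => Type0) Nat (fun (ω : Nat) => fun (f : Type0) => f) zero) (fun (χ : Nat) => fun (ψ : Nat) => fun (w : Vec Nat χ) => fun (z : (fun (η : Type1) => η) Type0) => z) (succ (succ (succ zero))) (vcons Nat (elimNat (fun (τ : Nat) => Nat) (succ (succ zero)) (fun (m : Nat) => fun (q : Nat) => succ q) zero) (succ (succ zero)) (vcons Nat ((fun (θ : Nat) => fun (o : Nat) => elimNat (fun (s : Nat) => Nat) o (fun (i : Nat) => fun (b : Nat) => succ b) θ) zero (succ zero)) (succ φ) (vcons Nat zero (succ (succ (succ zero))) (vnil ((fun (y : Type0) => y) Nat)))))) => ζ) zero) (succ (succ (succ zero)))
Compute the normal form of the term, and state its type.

normal form:
  zero
the term's type:
  Nat
observation: 2 normal-order steps normalize the term, beginning with a beta-redex.


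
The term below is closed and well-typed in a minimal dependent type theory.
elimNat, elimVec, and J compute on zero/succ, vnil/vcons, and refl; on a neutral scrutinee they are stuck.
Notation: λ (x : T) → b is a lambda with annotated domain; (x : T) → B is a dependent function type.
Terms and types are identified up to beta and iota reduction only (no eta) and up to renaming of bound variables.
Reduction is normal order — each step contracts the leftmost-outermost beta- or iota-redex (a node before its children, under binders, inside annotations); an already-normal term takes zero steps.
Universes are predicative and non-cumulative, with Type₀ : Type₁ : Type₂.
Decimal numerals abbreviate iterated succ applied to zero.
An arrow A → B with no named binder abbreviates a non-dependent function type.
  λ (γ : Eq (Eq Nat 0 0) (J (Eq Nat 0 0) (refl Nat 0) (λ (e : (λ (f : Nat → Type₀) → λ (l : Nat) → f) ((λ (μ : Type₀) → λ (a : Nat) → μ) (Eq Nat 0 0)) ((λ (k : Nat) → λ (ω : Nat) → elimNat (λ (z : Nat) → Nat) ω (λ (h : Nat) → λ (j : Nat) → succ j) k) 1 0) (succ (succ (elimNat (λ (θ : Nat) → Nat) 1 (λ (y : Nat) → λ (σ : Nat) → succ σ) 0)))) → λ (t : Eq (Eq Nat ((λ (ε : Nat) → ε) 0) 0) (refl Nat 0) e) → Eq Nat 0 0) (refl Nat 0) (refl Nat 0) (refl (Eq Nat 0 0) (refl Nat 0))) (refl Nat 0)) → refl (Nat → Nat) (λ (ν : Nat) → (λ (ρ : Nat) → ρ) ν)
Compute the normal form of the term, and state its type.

resulting normal form:
  λ (γ : Eq (Eq Nat 0 0) (refl Nat 0) (refl Nat 0)) → refl (Nat → Nat) (λ (e : Nat) → e)
inferred type:
  Eq (Eq Nat 0 0) (refl Nat 0) (refl Nat 0) → Eq (Nat → Nat) (λ (γ : Nat) → γ) (λ (e : Nat) → e)
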